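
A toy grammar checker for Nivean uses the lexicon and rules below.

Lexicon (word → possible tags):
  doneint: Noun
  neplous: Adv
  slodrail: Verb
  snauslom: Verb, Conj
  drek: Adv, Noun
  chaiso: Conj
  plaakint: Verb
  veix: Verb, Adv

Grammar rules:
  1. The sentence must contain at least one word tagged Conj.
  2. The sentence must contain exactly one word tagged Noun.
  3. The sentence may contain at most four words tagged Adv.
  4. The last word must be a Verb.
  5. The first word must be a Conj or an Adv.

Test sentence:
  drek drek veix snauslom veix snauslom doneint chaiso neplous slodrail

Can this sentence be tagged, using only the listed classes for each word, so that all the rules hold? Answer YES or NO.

Candidates per position — 1:drek {Adv,Noun}; 2:drek {Adv,Noun}; 3:veix {Verb,Adv}; 4:snauslom {Verb,Conj}; 5:veix {Verb,Adv}; 6:snauslom {Verb,Conj}; 7:doneint {Noun}; 8:chaiso {Conj}; 9:neplous {Adv}; 10:slodrail {Verb}.
One satisfying assignment: Adv Adv Verb Conj Verb Conj Noun Conj Adv Verb.
Checking: rule 1 satisfied; rule 2 satisfied; rule 3 satisfied; rule 4 satisfied; rule 5 satisfied.

YES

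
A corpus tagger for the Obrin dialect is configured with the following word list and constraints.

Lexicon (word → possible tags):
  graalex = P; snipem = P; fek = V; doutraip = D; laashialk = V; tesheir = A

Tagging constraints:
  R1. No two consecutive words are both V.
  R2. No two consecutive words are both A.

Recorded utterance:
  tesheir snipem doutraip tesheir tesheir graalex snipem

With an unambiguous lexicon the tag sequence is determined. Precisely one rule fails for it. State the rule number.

Fixed tagging: A P D A A P P.
Rule check: R1 ✓, R2 ✗.
Only rule 2 fails.

2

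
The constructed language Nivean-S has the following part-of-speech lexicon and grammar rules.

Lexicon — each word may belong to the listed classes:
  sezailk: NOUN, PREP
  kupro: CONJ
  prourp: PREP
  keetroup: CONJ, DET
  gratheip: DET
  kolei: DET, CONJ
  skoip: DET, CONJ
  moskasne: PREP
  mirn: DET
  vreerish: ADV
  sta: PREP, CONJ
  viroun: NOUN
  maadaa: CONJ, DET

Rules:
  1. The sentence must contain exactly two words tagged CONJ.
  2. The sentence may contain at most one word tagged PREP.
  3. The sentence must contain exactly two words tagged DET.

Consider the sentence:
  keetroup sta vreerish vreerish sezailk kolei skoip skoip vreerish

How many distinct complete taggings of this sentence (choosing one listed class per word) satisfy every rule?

6

Candidates per position — 1:keetroup {CONJ,DET}; 2:sta {PREP,CONJ}; 3:vreerish {ADV}; 4:vreerish {ADV}; 5:sezailk {NOUN,PREP}; 6:kolei {DET,CONJ}; 7:skoip {DET,CONJ}; 8:skoip {DET,CONJ}; 9:vreerish {ADV}.
There are 64 candidate sequences in total.
Checking each against the rules leaves 6 sequences.
Count = 6.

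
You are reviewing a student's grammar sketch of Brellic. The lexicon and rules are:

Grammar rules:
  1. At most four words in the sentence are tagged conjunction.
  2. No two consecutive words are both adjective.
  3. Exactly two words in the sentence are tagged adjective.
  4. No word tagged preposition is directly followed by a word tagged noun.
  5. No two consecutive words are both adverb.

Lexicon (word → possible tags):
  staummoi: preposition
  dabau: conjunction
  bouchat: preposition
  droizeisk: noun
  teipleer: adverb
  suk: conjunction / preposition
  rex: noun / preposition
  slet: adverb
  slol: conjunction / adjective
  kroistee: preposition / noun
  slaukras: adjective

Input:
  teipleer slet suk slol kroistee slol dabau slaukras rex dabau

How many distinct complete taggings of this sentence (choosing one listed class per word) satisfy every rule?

Candidates per position — 1:teipleer {adverb}; 2:slet {adverb}; 3:suk {conjunction,preposition}; 4:slol {conjunction,adjective}; 5:kroistee {preposition,noun}; 6:slol {conjunction,adjective}; 7:dabau {conjunction}; 8:slaukras {adjective}; 9:rex {noun,preposition}; 10:dabau {conjunction}.
There are 32 candidate sequences in total.
Rule 5 cannot be satisfied by any choice of tags from the lexicon.
So there is no consistent tagging.
Count = 0.

0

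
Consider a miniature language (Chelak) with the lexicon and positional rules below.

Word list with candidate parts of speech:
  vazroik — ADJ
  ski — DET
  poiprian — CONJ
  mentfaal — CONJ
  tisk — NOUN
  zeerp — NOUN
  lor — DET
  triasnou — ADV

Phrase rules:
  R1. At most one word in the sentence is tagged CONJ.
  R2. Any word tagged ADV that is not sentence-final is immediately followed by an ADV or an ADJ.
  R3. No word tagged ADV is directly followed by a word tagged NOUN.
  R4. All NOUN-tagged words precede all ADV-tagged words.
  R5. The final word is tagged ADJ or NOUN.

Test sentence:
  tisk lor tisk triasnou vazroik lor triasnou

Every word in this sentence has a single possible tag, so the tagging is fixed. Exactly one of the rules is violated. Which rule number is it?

Fixed tagging: NOUN DET NOUN ADV ADJ DET ADV.
Rule check: R1 ok, R2 ok, R3 ok, R4 ok, R5 fails.
Only rule 5 fails.

5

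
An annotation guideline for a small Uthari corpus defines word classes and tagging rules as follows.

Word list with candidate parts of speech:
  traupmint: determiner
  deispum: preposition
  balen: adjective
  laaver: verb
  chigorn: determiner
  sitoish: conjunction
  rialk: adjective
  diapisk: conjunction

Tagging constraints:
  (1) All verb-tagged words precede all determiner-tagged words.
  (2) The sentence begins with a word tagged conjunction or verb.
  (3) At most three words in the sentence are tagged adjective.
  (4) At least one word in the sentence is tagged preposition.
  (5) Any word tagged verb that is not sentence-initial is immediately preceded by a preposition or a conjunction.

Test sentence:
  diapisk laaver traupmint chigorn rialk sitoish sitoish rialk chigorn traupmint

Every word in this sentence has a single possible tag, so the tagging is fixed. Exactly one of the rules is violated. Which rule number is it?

Fixed tagging: conjunction verb determiner determiner adjective conjunction conjunction adjective determiner determiner.
Rule check: R1 pass, R2 pass, R3 pass, R4 fail, R5 pass.
Only rule 4 fails.

4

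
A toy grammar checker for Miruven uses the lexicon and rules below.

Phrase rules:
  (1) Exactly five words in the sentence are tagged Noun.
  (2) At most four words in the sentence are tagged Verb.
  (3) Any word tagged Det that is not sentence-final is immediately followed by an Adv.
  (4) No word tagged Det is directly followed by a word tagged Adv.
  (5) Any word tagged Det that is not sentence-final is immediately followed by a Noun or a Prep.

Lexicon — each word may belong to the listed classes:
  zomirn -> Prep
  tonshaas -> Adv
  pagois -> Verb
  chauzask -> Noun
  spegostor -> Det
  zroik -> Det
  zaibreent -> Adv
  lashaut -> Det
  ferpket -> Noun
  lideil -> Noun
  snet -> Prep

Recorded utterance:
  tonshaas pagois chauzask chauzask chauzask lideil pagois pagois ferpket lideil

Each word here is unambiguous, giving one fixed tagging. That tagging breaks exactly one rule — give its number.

1

Fixed tagging: Adv Verb Noun Noun Noun Noun Verb Verb Noun Noun.
Rule check: R1 violated, R2 holds, R3 holds, R4 holds, R5 holds.
Only rule 1 fails.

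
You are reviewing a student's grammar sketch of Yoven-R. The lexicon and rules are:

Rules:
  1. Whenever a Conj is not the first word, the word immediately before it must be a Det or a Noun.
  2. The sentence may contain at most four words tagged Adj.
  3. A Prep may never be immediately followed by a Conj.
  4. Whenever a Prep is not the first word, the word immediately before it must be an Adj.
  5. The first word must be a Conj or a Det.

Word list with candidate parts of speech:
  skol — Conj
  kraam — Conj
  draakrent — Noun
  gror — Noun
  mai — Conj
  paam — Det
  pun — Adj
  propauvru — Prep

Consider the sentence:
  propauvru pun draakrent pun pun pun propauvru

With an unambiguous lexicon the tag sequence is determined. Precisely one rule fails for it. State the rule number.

5

Fixed tagging: Prep Adj Noun Adj Adj Adj Prep.
Applying the rules: R1 pass, R2 pass, R3 pass, R4 pass, R5 fail.
Only rule 5 fails.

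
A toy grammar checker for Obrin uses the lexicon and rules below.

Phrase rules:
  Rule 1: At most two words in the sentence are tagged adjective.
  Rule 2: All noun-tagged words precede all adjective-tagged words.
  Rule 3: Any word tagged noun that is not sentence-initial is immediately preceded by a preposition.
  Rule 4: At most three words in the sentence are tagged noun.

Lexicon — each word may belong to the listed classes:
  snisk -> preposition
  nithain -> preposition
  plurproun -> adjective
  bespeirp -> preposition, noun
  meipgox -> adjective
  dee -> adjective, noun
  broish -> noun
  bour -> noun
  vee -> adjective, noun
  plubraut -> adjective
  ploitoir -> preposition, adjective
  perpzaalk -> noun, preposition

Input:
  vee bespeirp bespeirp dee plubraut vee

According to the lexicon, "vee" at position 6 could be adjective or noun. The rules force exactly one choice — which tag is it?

adjective

Candidates per position — 1:vee {adjective,noun}; 2:bespeirp {preposition,noun}; 3:bespeirp {preposition,noun}; 4:dee {adjective,noun}; 5:plubraut {adjective}; 6:vee {adjective,noun}.
At position 2, choosing noun makes rule 3 impossible to satisfy; hence preposition.
At position 6, choosing noun makes rule 2 impossible to satisfy; hence adjective.
At position 1, choosing adjective makes rule 1 impossible to satisfy; hence noun.
At position 4, choosing adjective makes rule 1 impossible to satisfy; hence noun.
At position 3, choosing noun makes rule 3 impossible to satisfy; hence preposition.
The unique satisfying tagging is: noun preposition preposition noun adjective adjective.
Check: rule 1 holds; rule 2 holds; rule 3 holds; rule 4 holds.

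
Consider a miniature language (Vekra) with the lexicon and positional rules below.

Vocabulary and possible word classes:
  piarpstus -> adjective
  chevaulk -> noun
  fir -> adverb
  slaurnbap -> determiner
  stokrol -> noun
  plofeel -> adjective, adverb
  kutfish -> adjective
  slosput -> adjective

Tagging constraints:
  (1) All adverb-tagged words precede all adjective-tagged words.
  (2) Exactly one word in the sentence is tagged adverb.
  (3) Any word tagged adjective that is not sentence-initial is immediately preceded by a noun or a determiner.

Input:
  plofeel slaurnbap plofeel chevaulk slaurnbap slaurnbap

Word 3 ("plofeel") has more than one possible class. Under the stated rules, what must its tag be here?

Candidates per position — 1:plofeel {adjective,adverb}; 2:slaurnbap {determiner}; 3:plofeel {adjective,adverb}; 4:chevaulk {noun}; 5:slaurnbap {determiner}; 6:slaurnbap {determiner}.
Position 3: the remaining choice is settled jointly with positions 1 — only adjective at position 3 is part of a tagging that satisfies every rule.
The only consistent sequence is: adverb determiner adjective noun determiner determiner.
Rule-by-rule: rule 1 satisfied; rule 2 satisfied; rule 3 satisfied.

adjective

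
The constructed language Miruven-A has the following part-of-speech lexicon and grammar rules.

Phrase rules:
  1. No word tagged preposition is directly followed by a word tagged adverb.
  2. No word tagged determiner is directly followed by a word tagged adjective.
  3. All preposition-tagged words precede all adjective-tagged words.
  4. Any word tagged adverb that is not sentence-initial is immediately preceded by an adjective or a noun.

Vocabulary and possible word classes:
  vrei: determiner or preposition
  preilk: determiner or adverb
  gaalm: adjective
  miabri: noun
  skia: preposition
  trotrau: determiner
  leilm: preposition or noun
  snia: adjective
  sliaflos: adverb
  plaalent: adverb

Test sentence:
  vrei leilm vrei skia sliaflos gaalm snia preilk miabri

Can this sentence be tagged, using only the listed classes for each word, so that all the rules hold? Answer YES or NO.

NO

Candidates per position — 1:vrei {determiner,preposition}; 2:leilm {preposition,noun}; 3:vrei {determiner,preposition}; 4:skia {preposition}; 5:sliaflos {adverb}; 6:gaalm {adjective}; 7:snia {adjective}; 8:preilk {determiner,adverb}; 9:miabri {noun}.
Rule 1 cannot be satisfied by any choice of tags from the lexicon.
So there is no consistent tagging.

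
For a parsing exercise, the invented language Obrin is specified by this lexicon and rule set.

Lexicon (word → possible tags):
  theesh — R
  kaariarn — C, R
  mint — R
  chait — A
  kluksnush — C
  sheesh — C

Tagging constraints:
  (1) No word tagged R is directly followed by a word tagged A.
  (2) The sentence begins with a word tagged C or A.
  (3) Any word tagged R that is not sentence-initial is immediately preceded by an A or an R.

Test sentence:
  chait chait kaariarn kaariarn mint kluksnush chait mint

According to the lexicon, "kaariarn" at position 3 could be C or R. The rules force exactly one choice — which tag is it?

Candidates per position — 1:chait {A}; 2:chait {A}; 3:kaariarn {C,R}; 4:kaariarn {C,R}; 5:mint {R}; 6:kluksnush {C}; 7:chait {A}; 8:mint {R}.
Position 3: C is ruled out by rule 3; that leaves R.
Position 4: C is ruled out by rule 3; that leaves R.
The unique satisfying tagging is: A A R R R C A R.
Checking: rule 1 holds; rule 2 holds; rule 3 holds.

R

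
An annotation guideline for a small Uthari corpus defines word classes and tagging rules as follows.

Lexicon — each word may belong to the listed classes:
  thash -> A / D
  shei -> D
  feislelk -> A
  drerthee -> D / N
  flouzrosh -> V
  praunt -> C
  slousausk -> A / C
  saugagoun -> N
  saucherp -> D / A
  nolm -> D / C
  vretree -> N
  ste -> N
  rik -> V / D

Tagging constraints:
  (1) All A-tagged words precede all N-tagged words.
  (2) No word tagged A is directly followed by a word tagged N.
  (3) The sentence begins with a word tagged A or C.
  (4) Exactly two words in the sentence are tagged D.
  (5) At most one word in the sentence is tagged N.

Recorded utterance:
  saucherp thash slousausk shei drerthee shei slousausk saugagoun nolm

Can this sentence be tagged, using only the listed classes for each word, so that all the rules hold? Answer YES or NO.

NO

Candidates per position — 1:saucherp {D,A}; 2:thash {A,D}; 3:slousausk {A,C}; 4:shei {D}; 5:drerthee {D,N}; 6:shei {D}; 7:slousausk {A,C}; 8:saugagoun {N}; 9:nolm {D,C}.
Every candidate sequence violates at least one rule; no consistent tagging exists.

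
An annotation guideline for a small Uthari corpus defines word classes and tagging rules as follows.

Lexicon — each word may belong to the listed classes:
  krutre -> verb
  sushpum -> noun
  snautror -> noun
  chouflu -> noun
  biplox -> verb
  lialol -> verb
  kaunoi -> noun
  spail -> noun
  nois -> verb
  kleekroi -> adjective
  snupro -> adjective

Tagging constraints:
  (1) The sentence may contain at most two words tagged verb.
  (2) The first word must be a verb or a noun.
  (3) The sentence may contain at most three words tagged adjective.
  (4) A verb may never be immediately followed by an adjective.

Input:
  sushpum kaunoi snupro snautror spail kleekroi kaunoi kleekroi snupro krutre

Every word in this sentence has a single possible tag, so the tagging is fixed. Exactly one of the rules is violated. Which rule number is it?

3

Fixed tagging: noun noun adjective noun noun adjective noun adjective adjective verb.
Rule check: R1 holds, R2 holds, R3 violated, R4 holds.
Only rule 3 fails.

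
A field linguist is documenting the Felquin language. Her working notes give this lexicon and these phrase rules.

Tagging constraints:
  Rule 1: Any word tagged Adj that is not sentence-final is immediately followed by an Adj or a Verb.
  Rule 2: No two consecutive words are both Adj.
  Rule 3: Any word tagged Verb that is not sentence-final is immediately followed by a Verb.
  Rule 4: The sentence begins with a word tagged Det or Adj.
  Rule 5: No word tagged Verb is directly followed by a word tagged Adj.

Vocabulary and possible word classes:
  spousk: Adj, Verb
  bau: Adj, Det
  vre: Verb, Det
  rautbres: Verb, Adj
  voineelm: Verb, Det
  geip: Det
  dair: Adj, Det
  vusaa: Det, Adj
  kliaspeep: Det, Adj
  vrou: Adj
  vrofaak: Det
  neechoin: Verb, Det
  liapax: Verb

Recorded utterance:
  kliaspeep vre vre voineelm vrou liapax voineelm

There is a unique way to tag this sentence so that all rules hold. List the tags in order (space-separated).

Det Det Det Det Adj Verb Verb

Candidates per position — 1:kliaspeep {Det,Adj}; 2:vre {Verb,Det}; 3:vre {Verb,Det}; 4:voineelm {Verb,Det}; 5:vrou {Adj}; 6:liapax {Verb}; 7:voineelm {Verb,Det}.
At position 2, choosing Verb makes rule 3 impossible to satisfy; hence Det.
At position 3, choosing Verb makes rule 3 impossible to satisfy; hence Det.
At position 4, choosing Verb makes rule 3 impossible to satisfy; hence Det.
At position 7, choosing Det makes rule 3 impossible to satisfy; hence Verb.
At position 1, choosing Adj makes rule 1 impossible to satisfy; hence Det.
The unique satisfying tagging is: Det Det Det Det Adj Verb Verb.
Checking: rule 1 ok; rule 2 ok; rule 3 ok; rule 4 ok; rule 5 ok.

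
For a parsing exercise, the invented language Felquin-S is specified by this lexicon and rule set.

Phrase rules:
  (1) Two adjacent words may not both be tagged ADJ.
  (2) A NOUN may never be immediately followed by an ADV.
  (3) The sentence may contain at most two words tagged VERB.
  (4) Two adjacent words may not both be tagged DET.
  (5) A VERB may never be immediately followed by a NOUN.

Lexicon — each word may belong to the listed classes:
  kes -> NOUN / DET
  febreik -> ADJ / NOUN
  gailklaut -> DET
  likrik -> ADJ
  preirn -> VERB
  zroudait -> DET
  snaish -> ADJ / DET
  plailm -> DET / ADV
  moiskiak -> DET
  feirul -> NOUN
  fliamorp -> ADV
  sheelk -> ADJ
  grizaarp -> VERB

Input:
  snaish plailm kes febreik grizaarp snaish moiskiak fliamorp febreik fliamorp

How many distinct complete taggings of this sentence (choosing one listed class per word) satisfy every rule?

Candidates per position — 1:snaish {ADJ,DET}; 2:plailm {DET,ADV}; 3:kes {NOUN,DET}; 4:febreik {ADJ,NOUN}; 5:grizaarp {VERB}; 6:snaish {ADJ,DET}; 7:moiskiak {DET}; 8:fliamorp {ADV}; 9:febreik {ADJ,NOUN}; 10:fliamorp {ADV}.
There are 64 candidate sequences in total.
Checking each against the rules leaves 10 sequences.
Count = 10.

10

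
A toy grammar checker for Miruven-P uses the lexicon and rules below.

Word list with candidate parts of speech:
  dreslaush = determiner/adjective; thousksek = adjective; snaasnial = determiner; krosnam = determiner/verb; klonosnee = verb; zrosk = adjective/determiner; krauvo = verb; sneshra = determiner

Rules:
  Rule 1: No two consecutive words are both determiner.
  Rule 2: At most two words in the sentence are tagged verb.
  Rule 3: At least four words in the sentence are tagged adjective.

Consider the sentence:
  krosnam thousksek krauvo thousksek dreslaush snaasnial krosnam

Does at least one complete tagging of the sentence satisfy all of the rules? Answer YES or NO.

Candidates per position — 1:krosnam {determiner,verb}; 2:thousksek {adjective}; 3:krauvo {verb}; 4:thousksek {adjective}; 5:dreslaush {determiner,adjective}; 6:snaasnial {determiner}; 7:krosnam {determiner,verb}.
Rule 3 cannot be satisfied by any choice of tags from the lexicon.
So there is no consistent tagging.

NO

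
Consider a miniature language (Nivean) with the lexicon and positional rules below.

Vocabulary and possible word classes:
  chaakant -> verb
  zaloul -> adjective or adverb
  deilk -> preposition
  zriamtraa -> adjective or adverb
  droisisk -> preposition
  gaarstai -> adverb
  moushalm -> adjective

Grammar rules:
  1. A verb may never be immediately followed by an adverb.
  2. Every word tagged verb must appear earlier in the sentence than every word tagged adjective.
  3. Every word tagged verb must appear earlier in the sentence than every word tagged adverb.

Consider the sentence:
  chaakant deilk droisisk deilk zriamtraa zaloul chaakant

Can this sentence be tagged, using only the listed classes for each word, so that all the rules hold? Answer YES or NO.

NO

Candidates per position — 1:chaakant {verb}; 2:deilk {preposition}; 3:droisisk {preposition}; 4:deilk {preposition}; 5:zriamtraa {adjective,adverb}; 6:zaloul {adjective,adverb}; 7:chaakant {verb}.
Every candidate sequence violates at least one rule; no consistent tagging exists.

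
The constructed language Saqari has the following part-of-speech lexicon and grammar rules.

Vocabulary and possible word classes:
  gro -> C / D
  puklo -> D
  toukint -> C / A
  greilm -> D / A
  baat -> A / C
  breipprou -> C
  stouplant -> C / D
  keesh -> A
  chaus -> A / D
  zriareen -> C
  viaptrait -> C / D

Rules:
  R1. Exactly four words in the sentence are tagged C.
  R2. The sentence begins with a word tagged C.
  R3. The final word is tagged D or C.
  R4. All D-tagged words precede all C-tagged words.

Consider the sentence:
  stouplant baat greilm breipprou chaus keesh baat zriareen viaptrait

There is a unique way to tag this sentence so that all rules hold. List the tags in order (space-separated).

C A A C A A A C C

Candidates per position — 1:stouplant {C,D}; 2:baat {A,C}; 3:greilm {D,A}; 4:breipprou {C}; 5:chaus {A,D}; 6:keesh {A}; 7:baat {A,C}; 8:zriareen {C}; 9:viaptrait {C,D}.
If word 1 were D, no tagging could satisfy rule 2; so word 1 is C.
If word 3 were D, no tagging could satisfy rule 4; so word 3 is A.
If word 5 were D, no tagging could satisfy rule 4; so word 5 is A.
If word 9 were D, no tagging could satisfy rule 4; so word 9 is C.
If word 2 were C, no tagging could satisfy rule 1; so word 2 is A.
If word 7 were C, no tagging could satisfy rule 1; so word 7 is A.
The only consistent sequence is: C A A C A A A C C.
Check: rule 1 satisfied; rule 2 satisfied; rule 3 satisfied; rule 4 satisfied.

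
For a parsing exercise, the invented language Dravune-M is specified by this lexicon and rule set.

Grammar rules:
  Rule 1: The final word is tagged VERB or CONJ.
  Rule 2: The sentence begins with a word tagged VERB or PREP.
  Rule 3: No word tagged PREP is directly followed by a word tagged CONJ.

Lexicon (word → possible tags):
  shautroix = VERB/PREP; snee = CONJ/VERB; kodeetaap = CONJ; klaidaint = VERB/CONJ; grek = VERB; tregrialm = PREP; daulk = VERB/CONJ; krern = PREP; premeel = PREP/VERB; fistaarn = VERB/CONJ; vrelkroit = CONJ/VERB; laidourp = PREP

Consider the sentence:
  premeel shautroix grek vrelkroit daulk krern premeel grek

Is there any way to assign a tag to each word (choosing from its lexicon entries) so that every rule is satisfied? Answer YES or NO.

YES

Candidates per position — 1:premeel {PREP,VERB}; 2:shautroix {VERB,PREP}; 3:grek {VERB}; 4:vrelkroit {CONJ,VERB}; 5:daulk {VERB,CONJ}; 6:krern {PREP}; 7:premeel {PREP,VERB}; 8:grek {VERB}.
One satisfying assignment: VERB PREP VERB CONJ VERB PREP PREP VERB.
Check: rule 1 satisfied; rule 2 satisfied; rule 3 satisfied.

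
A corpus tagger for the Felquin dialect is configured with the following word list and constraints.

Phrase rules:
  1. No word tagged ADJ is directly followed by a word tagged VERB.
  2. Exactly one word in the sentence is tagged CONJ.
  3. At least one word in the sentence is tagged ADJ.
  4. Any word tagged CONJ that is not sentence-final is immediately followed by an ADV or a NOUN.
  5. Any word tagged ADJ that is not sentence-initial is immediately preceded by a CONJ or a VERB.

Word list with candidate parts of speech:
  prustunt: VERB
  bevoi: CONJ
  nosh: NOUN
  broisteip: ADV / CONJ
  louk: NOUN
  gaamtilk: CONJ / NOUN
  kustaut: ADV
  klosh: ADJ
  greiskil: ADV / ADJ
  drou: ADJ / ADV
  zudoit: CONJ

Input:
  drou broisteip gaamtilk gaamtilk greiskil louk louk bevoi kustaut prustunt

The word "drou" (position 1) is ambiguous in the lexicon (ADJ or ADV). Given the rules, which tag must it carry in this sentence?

Candidates per position — 1:drou {ADJ,ADV}; 2:broisteip {ADV,CONJ}; 3:gaamtilk {CONJ,NOUN}; 4:gaamtilk {CONJ,NOUN}; 5:greiskil {ADV,ADJ}; 6:louk {NOUN}; 7:louk {NOUN}; 8:bevoi {CONJ}; 9:kustaut {ADV}; 10:prustunt {VERB}.
Position 2: CONJ is ruled out by rule 2; that leaves ADV.
Position 3: CONJ is ruled out by rule 2; that leaves NOUN.
Position 4: CONJ is ruled out by rule 2; that leaves NOUN.
Position 5: ADJ is ruled out by rule 5; that leaves ADV.
Position 1: ADV is ruled out by rule 3; that leaves ADJ.
So the tagging must be: ADJ ADV NOUN NOUN ADV NOUN NOUN CONJ ADV VERB.
Verifying each rule — rule 1 ✓; rule 2 ✓; rule 3 ✓; rule 4 ✓; rule 5 ✓.

ADJ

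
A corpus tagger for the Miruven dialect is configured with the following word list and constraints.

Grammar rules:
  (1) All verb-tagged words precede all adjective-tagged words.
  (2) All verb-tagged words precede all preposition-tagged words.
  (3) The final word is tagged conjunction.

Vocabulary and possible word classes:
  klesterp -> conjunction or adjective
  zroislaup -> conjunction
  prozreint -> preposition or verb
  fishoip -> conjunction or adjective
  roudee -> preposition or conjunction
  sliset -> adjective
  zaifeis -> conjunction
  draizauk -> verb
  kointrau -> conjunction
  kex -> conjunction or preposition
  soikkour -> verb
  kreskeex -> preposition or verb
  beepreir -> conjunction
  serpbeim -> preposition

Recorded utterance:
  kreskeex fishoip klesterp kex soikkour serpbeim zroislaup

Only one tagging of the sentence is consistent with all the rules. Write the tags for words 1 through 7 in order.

Candidates per position — 1:kreskeex {preposition,verb}; 2:fishoip {conjunction,adjective}; 3:klesterp {conjunction,adjective}; 4:kex {conjunction,preposition}; 5:soikkour {verb}; 6:serpbeim {preposition}; 7:zroislaup {conjunction}.
At position 1, choosing preposition makes rule 2 impossible to satisfy; hence verb.
At position 2, choosing adjective makes rule 1 impossible to satisfy; hence conjunction.
At position 3, choosing adjective makes rule 1 impossible to satisfy; hence conjunction.
At position 4, choosing preposition makes rule 2 impossible to satisfy; hence conjunction.
The unique satisfying tagging is: verb conjunction conjunction conjunction verb preposition conjunction.
Check: rule 1 holds; rule 2 holds; rule 3 holds.

verb conjunction conjunction conjunction verb preposition conjunction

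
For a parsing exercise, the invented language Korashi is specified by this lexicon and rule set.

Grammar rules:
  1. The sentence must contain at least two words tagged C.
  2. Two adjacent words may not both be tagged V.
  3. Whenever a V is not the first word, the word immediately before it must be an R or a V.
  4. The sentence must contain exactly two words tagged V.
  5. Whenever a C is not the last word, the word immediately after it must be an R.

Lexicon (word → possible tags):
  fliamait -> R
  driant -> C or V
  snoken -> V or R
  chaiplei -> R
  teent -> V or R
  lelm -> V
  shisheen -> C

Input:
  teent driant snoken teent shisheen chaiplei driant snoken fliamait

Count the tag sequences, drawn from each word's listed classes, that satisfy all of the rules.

Candidates per position — 1:teent {V,R}; 2:driant {C,V}; 3:snoken {V,R}; 4:teent {V,R}; 5:shisheen {C}; 6:chaiplei {R}; 7:driant {C,V}; 8:snoken {V,R}; 9:fliamait {R}.
There are 64 candidate sequences in total.
The sequences that satisfy every rule: V C R V C R C R R; V C R R C R V R R; R C R V C R V R R; R V R V C R C R R.
Count = 4.

4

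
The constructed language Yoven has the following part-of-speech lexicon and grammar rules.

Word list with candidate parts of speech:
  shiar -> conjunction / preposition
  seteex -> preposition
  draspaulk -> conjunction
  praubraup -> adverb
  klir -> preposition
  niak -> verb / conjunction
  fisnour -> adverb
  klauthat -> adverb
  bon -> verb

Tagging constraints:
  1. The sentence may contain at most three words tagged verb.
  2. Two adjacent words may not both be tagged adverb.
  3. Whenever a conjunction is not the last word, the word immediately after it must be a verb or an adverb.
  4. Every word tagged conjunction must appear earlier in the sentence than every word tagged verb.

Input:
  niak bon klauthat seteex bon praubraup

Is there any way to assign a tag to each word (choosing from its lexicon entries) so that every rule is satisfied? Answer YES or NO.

YES

Candidates per position — 1:niak {verb,conjunction}; 2:bon {verb}; 3:klauthat {adverb}; 4:seteex {preposition}; 5:bon {verb}; 6:praubraup {adverb}.
One satisfying assignment: verb verb adverb preposition verb adverb.
Rule-by-rule: rule 1 ok; rule 2 ok; rule 3 ok; rule 4 ok.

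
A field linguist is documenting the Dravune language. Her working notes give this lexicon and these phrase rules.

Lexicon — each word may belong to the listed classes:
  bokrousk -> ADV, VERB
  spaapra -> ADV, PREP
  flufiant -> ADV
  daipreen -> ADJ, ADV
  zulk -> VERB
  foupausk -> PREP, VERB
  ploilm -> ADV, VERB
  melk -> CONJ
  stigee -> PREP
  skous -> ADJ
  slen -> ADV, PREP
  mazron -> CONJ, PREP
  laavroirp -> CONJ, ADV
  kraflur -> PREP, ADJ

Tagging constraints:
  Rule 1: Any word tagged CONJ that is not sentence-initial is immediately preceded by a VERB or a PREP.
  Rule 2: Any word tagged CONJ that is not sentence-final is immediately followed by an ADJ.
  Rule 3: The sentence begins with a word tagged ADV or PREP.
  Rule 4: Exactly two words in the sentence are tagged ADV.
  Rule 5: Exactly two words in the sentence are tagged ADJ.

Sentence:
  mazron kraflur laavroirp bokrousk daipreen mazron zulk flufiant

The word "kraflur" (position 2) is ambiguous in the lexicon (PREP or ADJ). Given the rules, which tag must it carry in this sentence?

ADJ

Candidates per position — 1:mazron {CONJ,PREP}; 2:kraflur {PREP,ADJ}; 3:laavroirp {CONJ,ADV}; 4:bokrousk {ADV,VERB}; 5:daipreen {ADJ,ADV}; 6:mazron {CONJ,PREP}; 7:zulk {VERB}; 8:flufiant {ADV}.
Word 1 cannot be CONJ — rule 3 would then fail for every completion. It is PREP.
Word 2 cannot be PREP — rule 5 would then fail for every completion. It is ADJ.
Word 3 cannot be CONJ — rule 1 would then fail for every completion. It is ADV.
Word 4 cannot be ADV — rule 4 would then fail for every completion. It is VERB.
Word 5 cannot be ADV — rule 4 would then fail for every completion. It is ADJ.
Word 6 cannot be CONJ — rule 1 would then fail for every completion. It is PREP.
The unique satisfying tagging is: PREP ADJ ADV VERB ADJ PREP VERB ADV.
Verifying each rule — rule 1 holds; rule 2 holds; rule 3 holds; rule 4 holds; rule 5 holds.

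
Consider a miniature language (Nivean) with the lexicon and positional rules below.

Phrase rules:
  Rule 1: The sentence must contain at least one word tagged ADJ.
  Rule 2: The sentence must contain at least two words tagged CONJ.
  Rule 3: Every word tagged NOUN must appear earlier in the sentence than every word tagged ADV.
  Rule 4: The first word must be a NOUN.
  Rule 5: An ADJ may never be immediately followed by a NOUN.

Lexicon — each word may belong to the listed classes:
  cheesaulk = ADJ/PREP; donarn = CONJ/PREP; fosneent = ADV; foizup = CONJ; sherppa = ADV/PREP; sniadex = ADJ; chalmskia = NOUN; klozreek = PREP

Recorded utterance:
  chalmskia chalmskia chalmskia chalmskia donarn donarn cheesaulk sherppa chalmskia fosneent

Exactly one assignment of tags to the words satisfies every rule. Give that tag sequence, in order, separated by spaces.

NOUN NOUN NOUN NOUN CONJ CONJ ADJ PREP NOUN ADV

Candidates per position — 1:chalmskia {NOUN}; 2:chalmskia {NOUN}; 3:chalmskia {NOUN}; 4:chalmskia {NOUN}; 5:donarn {CONJ,PREP}; 6:donarn {CONJ,PREP}; 7:cheesaulk {ADJ,PREP}; 8:sherppa {ADV,PREP}; 9:chalmskia {NOUN}; 10:fosneent {ADV}.
Word 5 cannot be PREP — rule 2 would then fail for every completion. It is CONJ.
Word 6 cannot be PREP — rule 2 would then fail for every completion. It is CONJ.
Word 7 cannot be PREP — rule 1 would then fail for every completion. It is ADJ.
Word 8 cannot be ADV — rule 3 would then fail for every completion. It is PREP.
The unique satisfying tagging is: NOUN NOUN NOUN NOUN CONJ CONJ ADJ PREP NOUN ADV.
Rule-by-rule: rule 1 satisfied; rule 2 satisfied; rule 3 satisfied; rule 4 satisfied; rule 5 satisfied.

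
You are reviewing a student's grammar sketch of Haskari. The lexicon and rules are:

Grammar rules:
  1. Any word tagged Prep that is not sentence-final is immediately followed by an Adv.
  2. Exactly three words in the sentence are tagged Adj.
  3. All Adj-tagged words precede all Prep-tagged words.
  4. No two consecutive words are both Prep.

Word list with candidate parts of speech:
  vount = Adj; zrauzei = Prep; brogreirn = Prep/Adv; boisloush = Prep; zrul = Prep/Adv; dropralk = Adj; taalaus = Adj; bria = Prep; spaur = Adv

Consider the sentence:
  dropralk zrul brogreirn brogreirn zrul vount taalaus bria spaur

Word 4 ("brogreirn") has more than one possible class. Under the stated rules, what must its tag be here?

Adv

Candidates per position — 1:dropralk {Adj}; 2:zrul {Prep,Adv}; 3:brogreirn {Prep,Adv}; 4:brogreirn {Prep,Adv}; 5:zrul {Prep,Adv}; 6:vount {Adj}; 7:taalaus {Adj}; 8:bria {Prep}; 9:spaur {Adv}.
Position 2: tagging it Prep would leave rule 3 unsatisfiable, so it must be Adv.
Position 3: tagging it Prep would leave rule 3 unsatisfiable, so it must be Adv.
Position 4: tagging it Prep would leave rule 3 unsatisfiable, so it must be Adv.
Position 5: tagging it Prep would leave rule 1 unsatisfiable, so it must be Adv.
The unique satisfying tagging is: Adj Adv Adv Adv Adv Adj Adj Prep Adv.
Checking: rule 1 ✓; rule 2 ✓; rule 3 ✓; rule 4 ✓.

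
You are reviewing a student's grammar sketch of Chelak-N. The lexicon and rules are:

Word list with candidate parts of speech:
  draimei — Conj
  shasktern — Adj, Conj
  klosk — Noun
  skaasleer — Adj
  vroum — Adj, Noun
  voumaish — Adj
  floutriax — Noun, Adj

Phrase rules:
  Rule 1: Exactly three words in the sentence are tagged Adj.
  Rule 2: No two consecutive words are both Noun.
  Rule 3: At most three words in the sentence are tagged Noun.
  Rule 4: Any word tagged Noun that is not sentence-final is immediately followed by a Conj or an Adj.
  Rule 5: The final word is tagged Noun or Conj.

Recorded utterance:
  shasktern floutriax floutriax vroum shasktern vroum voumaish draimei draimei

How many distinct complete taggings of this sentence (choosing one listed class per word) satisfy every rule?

6

Candidates per position — 1:shasktern {Adj,Conj}; 2:floutriax {Noun,Adj}; 3:floutriax {Noun,Adj}; 4:vroum {Adj,Noun}; 5:shasktern {Adj,Conj}; 6:vroum {Adj,Noun}; 7:voumaish {Adj}; 8:draimei {Conj}; 9:draimei {Conj}.
There are 64 candidate sequences in total.
Checking each against the rules leaves 6 sequences.
Count = 6.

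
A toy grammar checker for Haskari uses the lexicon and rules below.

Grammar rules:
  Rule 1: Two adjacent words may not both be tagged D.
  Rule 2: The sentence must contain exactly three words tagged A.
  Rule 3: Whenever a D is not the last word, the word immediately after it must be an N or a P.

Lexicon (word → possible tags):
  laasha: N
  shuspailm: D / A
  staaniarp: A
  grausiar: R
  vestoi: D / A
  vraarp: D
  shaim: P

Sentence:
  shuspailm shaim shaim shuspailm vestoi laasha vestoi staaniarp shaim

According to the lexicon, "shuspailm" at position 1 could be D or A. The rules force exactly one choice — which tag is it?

D

Candidates per position — 1:shuspailm {D,A}; 2:shaim {P}; 3:shaim {P}; 4:shuspailm {D,A}; 5:vestoi {D,A}; 6:laasha {N}; 7:vestoi {D,A}; 8:staaniarp {A}; 9:shaim {P}.
At position 4, choosing D makes rule 3 impossible to satisfy; hence A.
At position 7, choosing D makes rule 3 impossible to satisfy; hence A.
At position 1, choosing A makes rule 2 impossible to satisfy; hence D.
At position 5, choosing A makes rule 2 impossible to satisfy; hence D.
That leaves exactly one tagging: D P P A D N A A P.
Rule-by-rule: rule 1 ok; rule 2 ok; rule 3 ok.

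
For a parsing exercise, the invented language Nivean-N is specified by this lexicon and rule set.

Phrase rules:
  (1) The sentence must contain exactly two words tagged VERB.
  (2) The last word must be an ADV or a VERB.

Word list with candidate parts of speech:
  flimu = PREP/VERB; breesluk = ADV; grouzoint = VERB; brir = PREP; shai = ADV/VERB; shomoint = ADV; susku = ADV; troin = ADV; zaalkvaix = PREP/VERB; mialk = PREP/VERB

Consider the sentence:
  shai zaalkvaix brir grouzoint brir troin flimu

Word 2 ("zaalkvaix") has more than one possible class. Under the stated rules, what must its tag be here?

Candidates per position — 1:shai {ADV,VERB}; 2:zaalkvaix {PREP,VERB}; 3:brir {PREP}; 4:grouzoint {VERB}; 5:brir {PREP}; 6:troin {ADV}; 7:flimu {PREP,VERB}.
Word 7 cannot be PREP — rule 2 would then fail for every completion. It is VERB.
Word 1 cannot be VERB — rule 1 would then fail for every completion. It is ADV.
Word 2 cannot be VERB — rule 1 would then fail for every completion. It is PREP.
So the tagging must be: ADV PREP PREP VERB PREP ADV VERB.
Checking: rule 1 satisfied; rule 2 satisfied.

PREP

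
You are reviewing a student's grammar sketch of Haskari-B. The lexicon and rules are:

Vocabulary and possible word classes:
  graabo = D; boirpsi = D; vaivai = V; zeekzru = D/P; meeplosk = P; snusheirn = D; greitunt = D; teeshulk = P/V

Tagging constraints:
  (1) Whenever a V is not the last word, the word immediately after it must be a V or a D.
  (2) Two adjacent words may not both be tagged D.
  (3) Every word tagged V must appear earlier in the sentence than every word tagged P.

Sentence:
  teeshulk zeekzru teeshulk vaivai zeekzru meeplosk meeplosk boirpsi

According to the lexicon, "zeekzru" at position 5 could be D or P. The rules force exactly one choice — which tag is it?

D

Candidates per position — 1:teeshulk {P,V}; 2:zeekzru {D,P}; 3:teeshulk {P,V}; 4:vaivai {V}; 5:zeekzru {D,P}; 6:meeplosk {P}; 7:meeplosk {P}; 8:boirpsi {D}.
At position 1, choosing P makes rule 3 impossible to satisfy; hence V.
At position 2, choosing P makes rule 1 impossible to satisfy; hence D.
At position 3, choosing P makes rule 3 impossible to satisfy; hence V.
At position 5, choosing P makes rule 1 impossible to satisfy; hence D.
That leaves exactly one tagging: V D V V D P P D.
Check: rule 1 ✓; rule 2 ✓; rule 3 ✓.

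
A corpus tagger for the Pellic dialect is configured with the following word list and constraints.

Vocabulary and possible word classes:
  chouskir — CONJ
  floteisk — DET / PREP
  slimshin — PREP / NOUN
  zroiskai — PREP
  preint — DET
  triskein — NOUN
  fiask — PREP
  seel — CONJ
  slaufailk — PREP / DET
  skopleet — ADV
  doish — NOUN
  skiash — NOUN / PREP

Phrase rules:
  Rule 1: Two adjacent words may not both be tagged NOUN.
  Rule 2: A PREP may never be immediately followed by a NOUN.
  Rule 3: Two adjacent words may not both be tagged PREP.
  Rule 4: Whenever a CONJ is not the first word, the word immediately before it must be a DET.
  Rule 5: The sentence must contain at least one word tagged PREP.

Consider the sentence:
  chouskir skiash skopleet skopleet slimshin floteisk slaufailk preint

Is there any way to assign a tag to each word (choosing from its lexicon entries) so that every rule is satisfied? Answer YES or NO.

Candidates per position — 1:chouskir {CONJ}; 2:skiash {NOUN,PREP}; 3:skopleet {ADV}; 4:skopleet {ADV}; 5:slimshin {PREP,NOUN}; 6:floteisk {DET,PREP}; 7:slaufailk {PREP,DET}; 8:preint {DET}.
One satisfying assignment: CONJ PREP ADV ADV NOUN DET PREP DET.
Check: rule 1 holds; rule 2 holds; rule 3 holds; rule 4 holds; rule 5 holds.

YES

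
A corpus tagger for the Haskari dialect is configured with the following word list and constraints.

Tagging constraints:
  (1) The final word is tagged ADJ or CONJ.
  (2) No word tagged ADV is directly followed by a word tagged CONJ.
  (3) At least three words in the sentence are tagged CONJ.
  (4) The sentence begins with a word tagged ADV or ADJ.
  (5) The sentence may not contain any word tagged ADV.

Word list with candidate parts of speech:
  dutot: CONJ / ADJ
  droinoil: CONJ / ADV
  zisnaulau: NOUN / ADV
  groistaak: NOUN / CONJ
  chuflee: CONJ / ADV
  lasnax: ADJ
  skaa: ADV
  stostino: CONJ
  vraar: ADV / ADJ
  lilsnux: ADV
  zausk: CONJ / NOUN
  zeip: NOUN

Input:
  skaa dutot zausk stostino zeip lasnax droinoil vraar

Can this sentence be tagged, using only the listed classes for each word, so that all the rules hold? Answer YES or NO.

NO

Candidates per position — 1:skaa {ADV}; 2:dutot {CONJ,ADJ}; 3:zausk {CONJ,NOUN}; 4:stostino {CONJ}; 5:zeip {NOUN}; 6:lasnax {ADJ}; 7:droinoil {CONJ,ADV}; 8:vraar {ADV,ADJ}.
Rule 5 cannot be satisfied by any choice of tags from the lexicon.
So there is no consistent tagging.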